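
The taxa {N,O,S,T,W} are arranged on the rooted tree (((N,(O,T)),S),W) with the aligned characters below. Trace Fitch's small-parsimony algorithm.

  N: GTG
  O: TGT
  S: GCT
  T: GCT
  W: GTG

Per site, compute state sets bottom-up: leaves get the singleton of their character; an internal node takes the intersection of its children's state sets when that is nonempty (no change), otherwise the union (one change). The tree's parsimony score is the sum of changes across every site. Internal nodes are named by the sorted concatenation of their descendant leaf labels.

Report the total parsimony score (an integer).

6

OT@0: {T} ∪ {G} = {G,T} (union, +1)
NOT@0: {G} ∩ {G,T} = {G} (intersection, +0)
NOST@0: {G} ∩ {G} = {G} (intersection, +0)
NOSTW@0: {G} ∩ {G} = {G} (intersection, +0)
OT@1: {G} ∪ {C} = {C,G} (union, +1)
NOT@1: {T} ∪ {C,G} = {C,G,T} (union, +1)
NOST@1: {C,G,T} ∩ {C} = {C} (intersection, +0)
NOSTW@1: {C} ∪ {T} = {C,T} (union, +1)
OT@2: {T} ∩ {T} = {T} (intersection, +0)
NOT@2: {G} ∪ {T} = {G,T} (union, +1)
NOST@2: {G,T} ∩ {T} = {T} (intersection, +0)
NOSTW@2: {T} ∪ {G} = {G,T} (union, +1)
per-site changes: [1, 3, 2]; total = 6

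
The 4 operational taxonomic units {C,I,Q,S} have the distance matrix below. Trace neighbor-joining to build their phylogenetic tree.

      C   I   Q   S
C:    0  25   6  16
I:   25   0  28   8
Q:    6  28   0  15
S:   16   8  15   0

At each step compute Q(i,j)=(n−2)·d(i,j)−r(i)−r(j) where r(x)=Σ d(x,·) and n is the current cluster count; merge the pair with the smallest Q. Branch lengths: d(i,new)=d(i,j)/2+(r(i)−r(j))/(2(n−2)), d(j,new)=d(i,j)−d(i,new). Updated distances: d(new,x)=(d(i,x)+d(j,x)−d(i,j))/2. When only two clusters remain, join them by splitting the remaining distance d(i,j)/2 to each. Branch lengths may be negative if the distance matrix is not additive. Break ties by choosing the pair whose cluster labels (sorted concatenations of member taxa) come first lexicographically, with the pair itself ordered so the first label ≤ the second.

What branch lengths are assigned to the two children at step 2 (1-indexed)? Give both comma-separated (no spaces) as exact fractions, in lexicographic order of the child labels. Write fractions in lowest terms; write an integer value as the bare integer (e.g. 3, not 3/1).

iteration 1: select C,Q (d=6, Q=-84); attach at lengths (5/2, 7/2); label the merged cluster CQ
  updated: d(CQ,I)=47/2, d(CQ,S)=25/2
iteration 2: select CQ,I (d=47/2, Q=-44); attach at lengths (14, 19/2); label the merged cluster CIQ
  updated: d(CIQ,S)=-3/2
iteration 3: select CIQ,S (d=-3/2); attach at lengths (-3/4, -3/4); label the merged cluster CIQS
final tree: (((C:5/2,Q:7/2):14,I:19/2):-3/4,S:-3/4)
total length: 28

14,19/2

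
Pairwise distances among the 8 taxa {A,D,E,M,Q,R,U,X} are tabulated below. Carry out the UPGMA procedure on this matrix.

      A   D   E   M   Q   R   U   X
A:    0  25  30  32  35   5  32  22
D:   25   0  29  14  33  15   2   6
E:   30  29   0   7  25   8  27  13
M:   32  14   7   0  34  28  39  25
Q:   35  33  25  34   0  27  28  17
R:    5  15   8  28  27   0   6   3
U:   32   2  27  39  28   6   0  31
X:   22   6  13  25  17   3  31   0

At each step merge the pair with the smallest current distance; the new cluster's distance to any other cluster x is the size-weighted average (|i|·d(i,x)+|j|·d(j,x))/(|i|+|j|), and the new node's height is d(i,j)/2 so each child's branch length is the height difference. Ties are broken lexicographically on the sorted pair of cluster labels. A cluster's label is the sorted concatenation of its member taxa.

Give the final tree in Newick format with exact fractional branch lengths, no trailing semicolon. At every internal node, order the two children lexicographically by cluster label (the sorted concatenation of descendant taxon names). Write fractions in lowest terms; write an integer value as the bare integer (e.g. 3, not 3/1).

step 1: merge (D,U) at d=2; branch lengths D→1, U→1; new cluster DU
  updated: d(A,DU)=57/2, d(DU,E)=28, d(DU,M)=53/2, d(DU,Q)=61/2, d(DU,R)=21/2, d(DU,X)=37/2
step 2: merge (R,X) at d=3; branch lengths R→3/2, X→3/2; new cluster RX
  updated: d(A,RX)=27/2, d(DU,RX)=29/2, d(E,RX)=21/2, d(M,RX)=53/2, d(Q,RX)=22
step 3: merge (E,M) at d=7; branch lengths E→7/2, M→7/2; new cluster EM
  updated: d(A,EM)=31, d(DU,EM)=109/4, d(EM,Q)=59/2, d(EM,RX)=37/2
step 4: merge (A,RX) at d=27/2; branch lengths A→27/4, RX→21/4; new cluster ARX
  updated: d(ARX,DU)=115/6, d(ARX,EM)=68/3, d(ARX,Q)=79/3
step 5: merge (ARX,DU) at d=115/6; branch lengths ARX→17/6, DU→103/12; new cluster ADRUX
  updated: d(ADRUX,EM)=49/2, d(ADRUX,Q)=28
step 6: merge (ADRUX,EM) at d=49/2; branch lengths ADRUX→8/3, EM→35/4; new cluster ADEMRUX
  updated: d(ADEMRUX,Q)=199/7
step 7: merge (ADEMRUX,Q) at d=199/7; branch lengths ADEMRUX→55/28, Q→199/14; new cluster ADEMQRUX
final tree: ((((A:27/4,(R:3/2,X:3/2):21/4):17/6,(D:1,U:1):103/12):8/3,(E:7/2,M:7/2):35/4):55/28,Q:199/14)
total length: 5293/84

((((A:27/4,(R:3/2,X:3/2):21/4):17/6,(D:1,U:1):103/12):8/3,(E:7/2,M:7/2):35/4):55/28,Q:199/14)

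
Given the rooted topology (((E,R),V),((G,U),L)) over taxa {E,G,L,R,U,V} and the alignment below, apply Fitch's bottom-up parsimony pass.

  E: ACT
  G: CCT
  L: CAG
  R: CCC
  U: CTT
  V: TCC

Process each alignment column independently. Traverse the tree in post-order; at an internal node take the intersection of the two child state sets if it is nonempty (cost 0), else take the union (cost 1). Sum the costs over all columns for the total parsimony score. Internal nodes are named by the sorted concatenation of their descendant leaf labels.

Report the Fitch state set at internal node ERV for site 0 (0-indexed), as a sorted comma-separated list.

A,C,T

ER@0: {A} ∪ {C} = {A,C} (union, +1)
ERV@0: {A,C} ∪ {T} = {A,C,T} (union, +1)
GU@0: {C} ∩ {C} = {C} (intersection, +0)
GLU@0: {C} ∩ {C} = {C} (intersection, +0)
EGLRUV@0: {A,C,T} ∩ {C} = {C} (intersection, +0)
ER@1: {C} ∩ {C} = {C} (intersection, +0)
ERV@1: {C} ∩ {C} = {C} (intersection, +0)
GU@1: {C} ∪ {T} = {C,T} (union, +1)
GLU@1: {C,T} ∪ {A} = {A,C,T} (union, +1)
EGLRUV@1: {C} ∩ {A,C,T} = {C} (intersection, +0)
ER@2: {T} ∪ {C} = {C,T} (union, +1)
ERV@2: {C,T} ∩ {C} = {C} (intersection, +0)
GU@2: {T} ∩ {T} = {T} (intersection, +0)
GLU@2: {T} ∪ {G} = {G,T} (union, +1)
EGLRUV@2: {C} ∪ {G,T} = {C,G,T} (union, +1)
per-site changes: [2, 2, 3]; total = 7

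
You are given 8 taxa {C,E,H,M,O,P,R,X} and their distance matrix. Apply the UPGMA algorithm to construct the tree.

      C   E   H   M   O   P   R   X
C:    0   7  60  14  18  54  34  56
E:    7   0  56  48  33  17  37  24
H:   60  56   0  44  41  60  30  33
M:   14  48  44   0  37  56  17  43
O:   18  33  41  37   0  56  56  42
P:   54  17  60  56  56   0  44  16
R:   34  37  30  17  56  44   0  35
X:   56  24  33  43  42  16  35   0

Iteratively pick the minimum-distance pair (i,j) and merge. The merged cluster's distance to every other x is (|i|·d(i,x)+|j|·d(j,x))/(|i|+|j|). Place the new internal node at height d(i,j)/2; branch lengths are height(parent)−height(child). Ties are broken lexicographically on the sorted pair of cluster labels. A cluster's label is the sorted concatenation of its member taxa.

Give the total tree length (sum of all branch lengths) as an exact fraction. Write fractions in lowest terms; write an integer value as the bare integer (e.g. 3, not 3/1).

1. join C+E (d=7) ⇒ CE; edges |C|=7/2, |E|=7/2
  updated: d(CE,H)=58, d(CE,M)=31, d(CE,O)=51/2, d(CE,P)=71/2, d(CE,R)=71/2, d(CE,X)=40
2. join P+X (d=16) ⇒ PX; edges |P|=8, |X|=8
  updated: d(CE,PX)=151/4, d(H,PX)=93/2, d(M,PX)=99/2, d(O,PX)=49, d(PX,R)=79/2
3. join M+R (d=17) ⇒ MR; edges |M|=17/2, |R|=17/2
  updated: d(CE,MR)=133/4, d(H,MR)=37, d(MR,O)=93/2, d(MR,PX)=89/2
4. join CE+O (d=51/2) ⇒ CEO; edges |CE|=37/4, |O|=51/4
  updated: d(CEO,H)=157/3, d(CEO,MR)=113/3, d(CEO,PX)=83/2
5. join H+MR (d=37) ⇒ HMR; edges |H|=37/2, |MR|=10
  updated: d(CEO,HMR)=383/9, d(HMR,PX)=271/6
6. join CEO+PX (d=83/2) ⇒ CEOPX; edges |CEO|=8, |PX|=51/4
  updated: d(CEOPX,HMR)=218/5
7. join CEOPX+HMR (d=218/5) ⇒ CEHMOPRX; edges |CEOPX|=21/20, |HMR|=33/10
final tree: ((((C:7/2,E:7/2):37/4,O:51/4):8,(P:8,X:8):51/4):21/20,(H:37/2,(M:17/2,R:17/2):10):33/10)
total length: 578/5

578/5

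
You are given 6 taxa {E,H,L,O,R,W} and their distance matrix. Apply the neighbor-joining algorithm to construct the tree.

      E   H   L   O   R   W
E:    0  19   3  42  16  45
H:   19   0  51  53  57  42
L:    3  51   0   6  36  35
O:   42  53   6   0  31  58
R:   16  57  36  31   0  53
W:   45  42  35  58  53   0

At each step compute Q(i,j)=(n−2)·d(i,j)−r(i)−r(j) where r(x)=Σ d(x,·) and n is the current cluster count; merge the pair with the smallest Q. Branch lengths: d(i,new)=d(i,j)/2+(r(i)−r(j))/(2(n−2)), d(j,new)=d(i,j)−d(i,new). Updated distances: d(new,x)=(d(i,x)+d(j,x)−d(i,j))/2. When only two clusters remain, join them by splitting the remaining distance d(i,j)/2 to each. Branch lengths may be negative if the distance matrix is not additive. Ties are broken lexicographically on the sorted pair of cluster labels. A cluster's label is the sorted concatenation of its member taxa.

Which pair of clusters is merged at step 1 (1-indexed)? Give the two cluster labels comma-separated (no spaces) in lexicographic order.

L,O

step 1: merge (L,O) at d=6, Q=-297; branch lengths L→-35/8, O→83/8; new cluster LO
  updated: d(E,LO)=39/2, d(H,LO)=49, d(LO,R)=61/2, d(LO,W)=87/2
step 2: merge (H,W) at d=42, Q=-449/2; branch lengths H→73/4, W→95/4; new cluster HW
  updated: d(E,HW)=11, d(HW,LO)=101/4, d(HW,R)=34
step 3: merge (E,R) at d=16, Q=-95; branch lengths E→-1/2, R→33/2; new cluster ER
  updated: d(ER,HW)=29/2, d(ER,LO)=17
step 4: merge (ER,HW) at d=29/2, Q=-227/4; branch lengths ER→25/8, HW→91/8; new cluster EHRW
  updated: d(EHRW,LO)=111/8
step 5: merge (EHRW,LO) at d=111/8; branch lengths EHRW→111/16, LO→111/16; new cluster EHLORW
final tree: (((E:-1/2,R:33/2):25/8,(H:73/4,W:95/4):91/8):111/16,(L:-35/8,O:83/8):111/16)
total length: 739/8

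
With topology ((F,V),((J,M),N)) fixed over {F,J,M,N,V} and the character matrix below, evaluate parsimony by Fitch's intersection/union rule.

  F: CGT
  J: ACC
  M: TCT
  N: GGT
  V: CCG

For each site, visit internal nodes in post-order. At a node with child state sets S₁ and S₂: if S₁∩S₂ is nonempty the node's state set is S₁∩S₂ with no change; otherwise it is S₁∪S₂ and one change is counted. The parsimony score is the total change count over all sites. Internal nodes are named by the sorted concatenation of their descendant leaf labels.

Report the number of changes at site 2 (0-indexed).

[col 0] FV: children F:{C}, V:{C} ∩→ {C}; cost 0
[col 0] JM: children J:{A}, M:{T} ∪→ {A,T}; cost 1
[col 0] JMN: children JM:{A,T}, N:{G} ∪→ {A,G,T}; cost 1
[col 0] FJMNV: children FV:{C}, JMN:{A,G,T} ∪→ {A,C,G,T}; cost 1
[col 1] FV: children F:{G}, V:{C} ∪→ {C,G}; cost 1
[col 1] JM: children J:{C}, M:{C} ∩→ {C}; cost 0
[col 1] JMN: children JM:{C}, N:{G} ∪→ {C,G}; cost 1
[col 1] FJMNV: children FV:{C,G}, JMN:{C,G} ∩→ {C,G}; cost 0
[col 2] FV: children F:{T}, V:{G} ∪→ {G,T}; cost 1
[col 2] JM: children J:{C}, M:{T} ∪→ {C,T}; cost 1
[col 2] JMN: children JM:{C,T}, N:{T} ∩→ {T}; cost 0
[col 2] FJMNV: children FV:{G,T}, JMN:{T} ∩→ {T}; cost 0
per-site changes: [3, 2, 2]; total = 7

2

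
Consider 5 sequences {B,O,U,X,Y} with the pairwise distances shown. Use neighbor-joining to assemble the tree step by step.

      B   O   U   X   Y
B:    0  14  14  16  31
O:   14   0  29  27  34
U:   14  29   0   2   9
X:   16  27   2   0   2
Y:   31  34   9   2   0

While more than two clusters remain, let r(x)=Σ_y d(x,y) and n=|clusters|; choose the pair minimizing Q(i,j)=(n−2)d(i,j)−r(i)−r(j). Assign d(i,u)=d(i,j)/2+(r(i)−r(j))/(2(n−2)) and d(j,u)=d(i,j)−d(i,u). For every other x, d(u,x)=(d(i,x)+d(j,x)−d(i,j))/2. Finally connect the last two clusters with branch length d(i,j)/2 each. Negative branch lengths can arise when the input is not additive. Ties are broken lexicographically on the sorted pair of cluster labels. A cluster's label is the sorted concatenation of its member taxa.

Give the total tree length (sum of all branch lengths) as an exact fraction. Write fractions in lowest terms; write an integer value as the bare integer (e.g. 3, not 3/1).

35

step 1: merge (B,O) at d=14, Q=-137; branch lengths B→13/6, O→71/6; new cluster BO
  updated: d(BO,U)=29/2, d(BO,X)=29/2, d(BO,Y)=51/2
step 2: merge (BO,U) at d=29/2, Q=-51; branch lengths BO→29/2, U→0; new cluster BOU
  updated: d(BOU,X)=1, d(BOU,Y)=10
step 3: merge (BOU,X) at d=1, Q=-13; branch lengths BOU→9/2, X→-7/2; new cluster BOUX
  updated: d(BOUX,Y)=11/2
step 4: merge (BOUX,Y) at d=11/2; branch lengths BOUX→11/4, Y→11/4; new cluster BOUXY
final tree: ((((B:13/6,O:71/6):29/2,U:0):9/2,X:-7/2):11/4,Y:11/4)
total length: 35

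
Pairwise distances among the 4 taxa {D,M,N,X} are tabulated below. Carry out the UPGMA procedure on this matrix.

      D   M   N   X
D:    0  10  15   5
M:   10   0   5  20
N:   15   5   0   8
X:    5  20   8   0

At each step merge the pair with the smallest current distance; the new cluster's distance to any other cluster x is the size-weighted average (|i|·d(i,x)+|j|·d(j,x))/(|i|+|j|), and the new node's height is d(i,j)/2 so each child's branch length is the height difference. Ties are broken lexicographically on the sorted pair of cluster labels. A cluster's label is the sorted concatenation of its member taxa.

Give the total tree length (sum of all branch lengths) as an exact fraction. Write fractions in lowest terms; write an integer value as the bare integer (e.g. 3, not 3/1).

73/4

1. join D+X (d=5) ⇒ DX; edges |D|=5/2, |X|=5/2
  updated: d(DX,M)=15, d(DX,N)=23/2
2. join M+N (d=5) ⇒ MN; edges |M|=5/2, |N|=5/2
  updated: d(DX,MN)=53/4
3. join DX+MN (d=53/4) ⇒ DMNX; edges |DX|=33/8, |MN|=33/8
final tree: ((D:5/2,X:5/2):33/8,(M:5/2,N:5/2):33/8)
total length: 73/4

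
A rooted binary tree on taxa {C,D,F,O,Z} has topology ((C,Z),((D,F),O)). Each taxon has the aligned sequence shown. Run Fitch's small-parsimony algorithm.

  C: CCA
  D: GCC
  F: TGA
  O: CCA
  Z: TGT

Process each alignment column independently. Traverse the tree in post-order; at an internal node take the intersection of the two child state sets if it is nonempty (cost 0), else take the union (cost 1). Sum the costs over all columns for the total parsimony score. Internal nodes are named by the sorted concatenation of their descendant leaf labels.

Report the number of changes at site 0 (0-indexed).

[col 0] CZ: children C:{C}, Z:{T} ∪→ {C,T}; cost 1
[col 0] DF: children D:{G}, F:{T} ∪→ {G,T}; cost 1
[col 0] DFO: children DF:{G,T}, O:{C} ∪→ {C,G,T}; cost 1
[col 0] CDFOZ: children CZ:{C,T}, DFO:{C,G,T} ∩→ {C,T}; cost 0
[col 1] CZ: children C:{C}, Z:{G} ∪→ {C,G}; cost 1
[col 1] DF: children D:{C}, F:{G} ∪→ {C,G}; cost 1
[col 1] DFO: children DF:{C,G}, O:{C} ∩→ {C}; cost 0
[col 1] CDFOZ: children CZ:{C,G}, DFO:{C} ∩→ {C}; cost 0
[col 2] CZ: children C:{A}, Z:{T} ∪→ {A,T}; cost 1
[col 2] DF: children D:{C}, F:{A} ∪→ {A,C}; cost 1
[col 2] DFO: children DF:{A,C}, O:{A} ∩→ {A}; cost 0
[col 2] CDFOZ: children CZ:{A,T}, DFO:{A} ∩→ {A}; cost 0
per-site changes: [3, 2, 2]; total = 7

3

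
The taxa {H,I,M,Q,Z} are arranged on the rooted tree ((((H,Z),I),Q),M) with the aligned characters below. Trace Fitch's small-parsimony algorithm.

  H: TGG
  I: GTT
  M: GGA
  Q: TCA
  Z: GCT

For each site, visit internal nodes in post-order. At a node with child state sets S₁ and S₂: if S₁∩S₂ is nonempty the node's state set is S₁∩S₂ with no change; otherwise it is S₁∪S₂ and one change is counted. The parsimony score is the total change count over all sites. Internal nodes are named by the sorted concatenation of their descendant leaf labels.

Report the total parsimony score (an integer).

site 0, node HZ: H={T} ∪ Z={G} → {G,T} (+1)
site 0, node HIZ: HZ={G,T} ∩ I={G} → {G} (+0)
site 0, node HIQZ: HIZ={G} ∪ Q={T} → {G,T} (+1)
site 0, node HIMQZ: HIQZ={G,T} ∩ M={G} → {G} (+0)
site 1, node HZ: H={G} ∪ Z={C} → {C,G} (+1)
site 1, node HIZ: HZ={C,G} ∪ I={T} → {C,G,T} (+1)
site 1, node HIQZ: HIZ={C,G,T} ∩ Q={C} → {C} (+0)
site 1, node HIMQZ: HIQZ={C} ∪ M={G} → {C,G} (+1)
site 2, node HZ: H={G} ∪ Z={T} → {G,T} (+1)
site 2, node HIZ: HZ={G,T} ∩ I={T} → {T} (+0)
site 2, node HIQZ: HIZ={T} ∪ Q={A} → {A,T} (+1)
site 2, node HIMQZ: HIQZ={A,T} ∩ M={A} → {A} (+0)
per-site changes: [2, 3, 2]; total = 7

7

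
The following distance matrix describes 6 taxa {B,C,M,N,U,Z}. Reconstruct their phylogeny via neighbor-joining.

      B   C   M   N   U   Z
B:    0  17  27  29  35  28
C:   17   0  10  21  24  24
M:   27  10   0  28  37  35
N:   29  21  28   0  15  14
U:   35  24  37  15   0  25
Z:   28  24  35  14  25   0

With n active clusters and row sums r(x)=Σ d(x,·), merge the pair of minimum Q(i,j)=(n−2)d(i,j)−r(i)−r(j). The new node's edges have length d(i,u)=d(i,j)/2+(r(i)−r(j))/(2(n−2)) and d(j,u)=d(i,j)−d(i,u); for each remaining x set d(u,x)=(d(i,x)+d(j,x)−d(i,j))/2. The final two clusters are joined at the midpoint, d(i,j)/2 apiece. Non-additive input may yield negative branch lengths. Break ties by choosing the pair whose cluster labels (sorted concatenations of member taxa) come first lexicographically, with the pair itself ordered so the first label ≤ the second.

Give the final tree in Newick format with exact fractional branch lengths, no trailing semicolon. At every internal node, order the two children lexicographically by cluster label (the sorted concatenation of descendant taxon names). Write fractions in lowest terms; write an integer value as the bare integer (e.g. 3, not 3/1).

1. join C+M (d=10, Q=-193) ⇒ CM; edges |C|=-1/8, |M|=81/8
  updated: d(B,CM)=17, d(CM,N)=39/2, d(CM,U)=51/2, d(CM,Z)=49/2
2. join B+CM (d=17, Q=-289/2) ⇒ BCM; edges |B|=49/4, |CM|=19/4
  updated: d(BCM,N)=63/4, d(BCM,U)=87/4, d(BCM,Z)=71/4
3. join BCM+Z (d=71/4, Q=-153/2) ⇒ BCMZ; edges |BCM|=17/2, |Z|=37/4
  updated: d(BCMZ,N)=6, d(BCMZ,U)=29/2
4. join BCMZ+N (d=6, Q=-71/2) ⇒ BCMNZ; edges |BCMZ|=11/4, |N|=13/4
  updated: d(BCMNZ,U)=47/4
5. join BCMNZ+U (d=47/4) ⇒ BCMNUZ; edges |BCMNZ|=47/8, |U|=47/8
final tree: ((((B:49/4,(C:-1/8,M:81/8):19/4):17/2,Z:37/4):11/4,N:13/4):47/8,U:47/8)
total length: 125/2

((((B:49/4,(C:-1/8,M:81/8):19/4):17/2,Z:37/4):11/4,N:13/4):47/8,U:47/8)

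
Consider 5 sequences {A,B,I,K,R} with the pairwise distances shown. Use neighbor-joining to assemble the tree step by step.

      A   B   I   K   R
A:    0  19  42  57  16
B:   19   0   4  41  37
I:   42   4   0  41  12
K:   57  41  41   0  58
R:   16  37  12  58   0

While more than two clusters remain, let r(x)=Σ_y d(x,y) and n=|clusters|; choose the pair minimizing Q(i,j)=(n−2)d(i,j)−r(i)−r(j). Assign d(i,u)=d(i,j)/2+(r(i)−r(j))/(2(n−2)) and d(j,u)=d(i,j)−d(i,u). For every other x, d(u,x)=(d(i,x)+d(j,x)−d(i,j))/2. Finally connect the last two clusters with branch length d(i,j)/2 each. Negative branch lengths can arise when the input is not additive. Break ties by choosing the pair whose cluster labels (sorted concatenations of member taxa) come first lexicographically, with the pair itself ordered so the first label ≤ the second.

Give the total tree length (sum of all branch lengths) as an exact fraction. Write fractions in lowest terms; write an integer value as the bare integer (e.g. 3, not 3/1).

73

iteration 1: select A,R (d=16, Q=-209); attach at lengths (59/6, 37/6); label the merged cluster AR
  updated: d(AR,B)=20, d(AR,I)=19, d(AR,K)=99/2
iteration 2: select AR,K (d=99/2, Q=-121); attach at lengths (14, 71/2); label the merged cluster AKR
  updated: d(AKR,B)=23/4, d(AKR,I)=21/4
iteration 3: select AKR,B (d=23/4, Q=-15); attach at lengths (7/2, 9/4); label the merged cluster ABKR
  updated: d(ABKR,I)=7/4
iteration 4: select ABKR,I (d=7/4); attach at lengths (7/8, 7/8); label the merged cluster ABIKR
final tree: ((((A:59/6,R:37/6):14,K:71/2):7/2,B:9/4):7/8,I:7/8)
total length: 73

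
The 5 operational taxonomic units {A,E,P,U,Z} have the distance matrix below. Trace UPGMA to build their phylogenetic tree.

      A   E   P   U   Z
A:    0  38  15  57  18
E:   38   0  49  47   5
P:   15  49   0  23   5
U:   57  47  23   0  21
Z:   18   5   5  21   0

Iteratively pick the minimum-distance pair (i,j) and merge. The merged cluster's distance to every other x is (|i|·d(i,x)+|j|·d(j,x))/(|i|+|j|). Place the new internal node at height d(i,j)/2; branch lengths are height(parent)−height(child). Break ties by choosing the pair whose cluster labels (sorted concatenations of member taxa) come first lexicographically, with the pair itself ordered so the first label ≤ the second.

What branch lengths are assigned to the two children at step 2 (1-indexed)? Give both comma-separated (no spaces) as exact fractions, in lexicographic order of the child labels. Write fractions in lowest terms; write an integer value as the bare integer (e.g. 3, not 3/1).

step 1: merge (E,Z) at d=5; branch lengths E→5/2, Z→5/2; new cluster EZ
  updated: d(A,EZ)=28, d(EZ,P)=27, d(EZ,U)=34
step 2: merge (A,P) at d=15; branch lengths A→15/2, P→15/2; new cluster AP
  updated: d(AP,EZ)=55/2, d(AP,U)=40
step 3: merge (AP,EZ) at d=55/2; branch lengths AP→25/4, EZ→45/4; new cluster AEPZ
  updated: d(AEPZ,U)=37
step 4: merge (AEPZ,U) at d=37; branch lengths AEPZ→19/4, U→37/2; new cluster AEPUZ
final tree: (((A:15/2,P:15/2):25/4,(E:5/2,Z:5/2):45/4):19/4,U:37/2)
total length: 243/4

15/2,15/2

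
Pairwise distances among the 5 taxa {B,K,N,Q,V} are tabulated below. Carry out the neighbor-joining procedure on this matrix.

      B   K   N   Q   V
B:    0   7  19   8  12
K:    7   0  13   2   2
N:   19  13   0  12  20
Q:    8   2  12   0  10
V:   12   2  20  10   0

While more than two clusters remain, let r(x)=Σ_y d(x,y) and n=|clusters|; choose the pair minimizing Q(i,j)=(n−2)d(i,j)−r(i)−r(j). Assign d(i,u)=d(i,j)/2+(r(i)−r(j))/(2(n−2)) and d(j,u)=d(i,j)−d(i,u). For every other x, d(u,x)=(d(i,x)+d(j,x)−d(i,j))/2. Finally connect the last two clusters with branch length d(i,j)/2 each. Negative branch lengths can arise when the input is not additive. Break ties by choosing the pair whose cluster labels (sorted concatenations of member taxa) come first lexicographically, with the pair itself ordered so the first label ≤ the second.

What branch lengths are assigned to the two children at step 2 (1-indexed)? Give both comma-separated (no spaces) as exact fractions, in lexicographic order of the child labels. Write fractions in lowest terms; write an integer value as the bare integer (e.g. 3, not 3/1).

1. join K+V (d=2, Q=-62) ⇒ KV; edges |K|=-7/3, |V|=13/3
  updated: d(B,KV)=17/2, d(KV,N)=31/2, d(KV,Q)=5
2. join B+KV (d=17/2, Q=-95/2) ⇒ BKV; edges |B|=47/8, |KV|=21/8
  updated: d(BKV,N)=13, d(BKV,Q)=9/4
3. join BKV+N (d=13, Q=-109/4) ⇒ BKNV; edges |BKV|=13/8, |N|=91/8
  updated: d(BKNV,Q)=5/8
4. join BKNV+Q (d=5/8) ⇒ BKNQV; edges |BKNV|=5/16, |Q|=5/16
final tree: (((B:47/8,(K:-7/3,V:13/3):21/8):13/8,N:91/8):5/16,Q:5/16)
total length: 193/8

47/8,21/8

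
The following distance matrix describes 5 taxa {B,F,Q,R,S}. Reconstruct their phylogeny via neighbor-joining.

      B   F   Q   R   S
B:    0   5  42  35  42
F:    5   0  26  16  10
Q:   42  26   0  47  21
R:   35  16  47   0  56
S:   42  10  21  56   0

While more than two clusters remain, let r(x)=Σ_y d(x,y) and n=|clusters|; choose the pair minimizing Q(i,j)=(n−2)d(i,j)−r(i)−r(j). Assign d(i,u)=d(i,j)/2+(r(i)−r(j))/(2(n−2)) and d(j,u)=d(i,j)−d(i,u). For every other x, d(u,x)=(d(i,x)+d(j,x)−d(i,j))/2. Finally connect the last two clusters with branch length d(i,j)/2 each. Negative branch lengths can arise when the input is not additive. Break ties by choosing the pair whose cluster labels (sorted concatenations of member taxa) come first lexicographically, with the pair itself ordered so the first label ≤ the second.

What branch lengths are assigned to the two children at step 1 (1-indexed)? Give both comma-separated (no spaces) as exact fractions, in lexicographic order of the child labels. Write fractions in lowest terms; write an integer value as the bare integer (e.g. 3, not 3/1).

35/3,28/3

step 1: merge (Q,S) at d=21, Q=-202; branch lengths Q→35/3, S→28/3; new cluster QS
  updated: d(B,QS)=63/2, d(F,QS)=15/2, d(QS,R)=41
step 2: merge (B,R) at d=35, Q=-187/2; branch lengths B→99/8, R→181/8; new cluster BR
  updated: d(BR,F)=-7, d(BR,QS)=75/4
step 3: merge (BR,F) at d=-7, Q=-77/4; branch lengths BR→17/8, F→-73/8; new cluster BFR
  updated: d(BFR,QS)=133/8
step 4: merge (BFR,QS) at d=133/8; branch lengths BFR→133/16, QS→133/16; new cluster BFQRS
final tree: (((B:99/8,R:181/8):17/8,F:-73/8):133/16,(Q:35/3,S:28/3):133/16)
total length: 525/8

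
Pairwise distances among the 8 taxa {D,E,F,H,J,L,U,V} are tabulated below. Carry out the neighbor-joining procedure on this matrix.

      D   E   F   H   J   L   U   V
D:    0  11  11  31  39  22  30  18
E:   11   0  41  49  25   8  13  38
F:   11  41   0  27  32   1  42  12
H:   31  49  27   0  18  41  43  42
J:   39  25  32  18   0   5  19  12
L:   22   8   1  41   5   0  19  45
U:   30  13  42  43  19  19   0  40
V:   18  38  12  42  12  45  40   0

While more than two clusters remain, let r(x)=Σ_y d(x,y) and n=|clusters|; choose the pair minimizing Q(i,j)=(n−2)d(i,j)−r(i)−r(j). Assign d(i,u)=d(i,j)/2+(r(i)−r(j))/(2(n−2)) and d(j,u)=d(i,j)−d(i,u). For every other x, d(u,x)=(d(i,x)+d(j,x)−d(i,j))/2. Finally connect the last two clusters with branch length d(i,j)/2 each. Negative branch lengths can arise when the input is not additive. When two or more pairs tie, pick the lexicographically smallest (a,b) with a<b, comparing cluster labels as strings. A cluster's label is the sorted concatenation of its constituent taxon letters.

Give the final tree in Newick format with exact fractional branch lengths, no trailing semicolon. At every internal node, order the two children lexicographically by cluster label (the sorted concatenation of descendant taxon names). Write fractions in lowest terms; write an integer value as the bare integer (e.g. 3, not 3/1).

step 1: merge (E,U) at d=13, Q=-313; branch lengths E→19/4, U→33/4; new cluster EU
  updated: d(D,EU)=14, d(EU,F)=35, d(EU,H)=79/2, d(EU,J)=31/2, d(EU,L)=7, d(EU,V)=65/2
step 2: merge (F,L) at d=1, Q=-234; branch lengths F→1/5, L→4/5; new cluster FL
  updated: d(D,FL)=16, d(EU,FL)=41/2, d(FL,H)=67/2, d(FL,J)=18, d(FL,V)=28
step 3: merge (H,J) at d=18, Q=-389/2; branch lengths H→267/16, J→21/16; new cluster HJ
  updated: d(D,HJ)=26, d(EU,HJ)=37/2, d(FL,HJ)=67/4, d(HJ,V)=18
step 4: merge (HJ,V) at d=18, Q=-487/4; branch lengths HJ→49/8, V→95/8; new cluster HJV
  updated: d(D,HJV)=13, d(EU,HJV)=33/2, d(FL,HJV)=107/8
step 5: merge (D,EU) at d=14, Q=-66; branch lengths D→5, EU→9; new cluster DEU
  updated: d(DEU,FL)=45/4, d(DEU,HJV)=31/4
step 6: merge (DEU,FL) at d=45/4, Q=-259/8; branch lengths DEU→45/16, FL→135/16; new cluster DEFLU
  updated: d(DEFLU,HJV)=79/16
step 7: merge (DEFLU,HJV) at d=79/16; branch lengths DEFLU→79/32, HJV→79/32; new cluster DEFHJLUV
final tree: (((D:5,(E:19/4,U:33/4):9):45/16,(F:1/5,L:4/5):135/16):79/32,((H:267/16,J:21/16):49/8,V:95/8):79/32)
total length: 1283/16

(((D:5,(E:19/4,U:33/4):9):45/16,(F:1/5,L:4/5):135/16):79/32,((H:267/16,J:21/16):49/8,V:95/8):79/32)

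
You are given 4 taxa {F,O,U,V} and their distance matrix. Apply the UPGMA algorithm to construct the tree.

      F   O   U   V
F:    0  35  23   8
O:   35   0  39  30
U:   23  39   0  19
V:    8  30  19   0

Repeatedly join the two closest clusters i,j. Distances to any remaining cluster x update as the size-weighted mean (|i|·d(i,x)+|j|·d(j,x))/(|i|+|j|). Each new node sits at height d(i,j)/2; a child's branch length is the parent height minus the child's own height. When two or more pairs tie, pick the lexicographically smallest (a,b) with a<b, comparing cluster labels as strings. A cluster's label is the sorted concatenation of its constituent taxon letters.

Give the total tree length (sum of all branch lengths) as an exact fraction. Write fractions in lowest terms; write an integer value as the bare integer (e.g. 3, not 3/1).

step 1: merge (F,V) at d=8; branch lengths F→4, V→4; new cluster FV
  updated: d(FV,O)=65/2, d(FV,U)=21
step 2: merge (FV,U) at d=21; branch lengths FV→13/2, U→21/2; new cluster FUV
  updated: d(FUV,O)=104/3
step 3: merge (FUV,O) at d=104/3; branch lengths FUV→41/6, O→52/3; new cluster FOUV
final tree: (((F:4,V:4):13/2,U:21/2):41/6,O:52/3)
total length: 295/6

295/6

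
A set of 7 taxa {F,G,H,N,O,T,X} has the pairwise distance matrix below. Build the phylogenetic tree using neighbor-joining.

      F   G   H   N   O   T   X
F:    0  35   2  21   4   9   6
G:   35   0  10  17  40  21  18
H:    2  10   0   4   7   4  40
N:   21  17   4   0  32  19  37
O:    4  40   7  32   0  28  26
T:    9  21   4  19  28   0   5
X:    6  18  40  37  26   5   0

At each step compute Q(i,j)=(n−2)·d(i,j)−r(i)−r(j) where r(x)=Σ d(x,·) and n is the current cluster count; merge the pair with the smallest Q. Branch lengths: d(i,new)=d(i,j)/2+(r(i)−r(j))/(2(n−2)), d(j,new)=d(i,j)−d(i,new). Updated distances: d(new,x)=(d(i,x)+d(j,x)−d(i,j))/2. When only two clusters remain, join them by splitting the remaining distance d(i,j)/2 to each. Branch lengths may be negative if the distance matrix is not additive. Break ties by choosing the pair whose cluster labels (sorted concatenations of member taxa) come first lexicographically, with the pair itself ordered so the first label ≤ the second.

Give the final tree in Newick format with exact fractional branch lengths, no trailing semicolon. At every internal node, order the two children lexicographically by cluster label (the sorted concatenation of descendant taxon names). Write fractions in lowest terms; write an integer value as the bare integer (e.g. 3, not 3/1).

1. join F+O (d=4, Q=-194) ⇒ FO; edges |F|=-4, |O|=8
  updated: d(FO,G)=71/2, d(FO,H)=5/2, d(FO,N)=49/2, d(FO,T)=33/2, d(FO,X)=14
2. join T+X (d=5, Q=-319/2) ⇒ TX; edges |T|=-57/16, |X|=137/16
  updated: d(FO,TX)=51/4, d(G,TX)=17, d(H,TX)=39/2, d(N,TX)=51/2
3. join FO+TX (d=51/4, Q=-447/4) ⇒ FOTX; edges |FO|=155/24, |TX|=151/24
  updated: d(FOTX,G)=159/8, d(FOTX,H)=37/8, d(FOTX,N)=149/8
4. join FOTX+H (d=37/8, Q=-105/2) ⇒ FHOTX; edges |FOTX|=135/16, |H|=-61/16
  updated: d(FHOTX,G)=101/8, d(FHOTX,N)=9
5. join FHOTX+G (d=101/8, Q=-309/8) ⇒ FGHOTX; edges |FHOTX|=37/16, |G|=165/16
  updated: d(FGHOTX,N)=107/16
6. join FGHOTX+N (d=107/16) ⇒ FGHNOTX; edges |FGHOTX|=107/32, |N|=107/32
final tree: (((((F:-4,O:8):155/24,(T:-57/16,X:137/16):151/24):135/16,H:-61/16):37/16,G:165/16):107/32,N:107/32)
total length: 731/16

(((((F:-4,O:8):155/24,(T:-57/16,X:137/16):151/24):135/16,H:-61/16):37/16,G:165/16):107/32,N:107/32)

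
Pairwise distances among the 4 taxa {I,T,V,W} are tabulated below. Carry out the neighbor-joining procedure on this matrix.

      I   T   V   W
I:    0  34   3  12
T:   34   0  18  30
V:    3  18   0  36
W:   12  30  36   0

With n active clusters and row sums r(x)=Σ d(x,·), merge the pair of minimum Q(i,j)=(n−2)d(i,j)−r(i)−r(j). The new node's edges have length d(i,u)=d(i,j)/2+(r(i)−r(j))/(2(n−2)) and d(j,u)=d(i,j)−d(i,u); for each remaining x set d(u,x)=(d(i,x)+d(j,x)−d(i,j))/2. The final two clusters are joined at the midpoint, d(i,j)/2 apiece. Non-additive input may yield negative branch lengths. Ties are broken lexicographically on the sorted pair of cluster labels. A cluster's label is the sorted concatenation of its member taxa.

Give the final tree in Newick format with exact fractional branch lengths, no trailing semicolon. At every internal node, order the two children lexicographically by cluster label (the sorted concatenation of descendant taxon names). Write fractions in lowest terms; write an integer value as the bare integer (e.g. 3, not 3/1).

(((I:-5/4,W:53/4):43/4,T:61/4):11/8,V:11/8)

iteration 1: select I,W (d=12, Q=-103); attach at lengths (-5/4, 53/4); label the merged cluster IW
  updated: d(IW,T)=26, d(IW,V)=27/2
iteration 2: select IW,T (d=26, Q=-115/2); attach at lengths (43/4, 61/4); label the merged cluster ITW
  updated: d(ITW,V)=11/4
iteration 3: select ITW,V (d=11/4); attach at lengths (11/8, 11/8); label the merged cluster ITVW
final tree: (((I:-5/4,W:53/4):43/4,T:61/4):11/8,V:11/8)
total length: 163/4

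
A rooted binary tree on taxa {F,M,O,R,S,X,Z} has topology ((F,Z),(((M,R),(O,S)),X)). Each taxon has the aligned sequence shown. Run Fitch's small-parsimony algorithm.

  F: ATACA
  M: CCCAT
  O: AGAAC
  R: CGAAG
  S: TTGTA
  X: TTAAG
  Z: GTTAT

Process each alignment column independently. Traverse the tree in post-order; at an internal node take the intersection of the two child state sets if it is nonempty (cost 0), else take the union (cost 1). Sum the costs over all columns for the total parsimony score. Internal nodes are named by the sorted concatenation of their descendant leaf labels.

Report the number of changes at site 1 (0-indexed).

3

site 0, node FZ: F={A} ∪ Z={G} → {A,G} (+1)
site 0, node MR: M={C} ∩ R={C} → {C} (+0)
site 0, node OS: O={A} ∪ S={T} → {A,T} (+1)
site 0, node MORS: MR={C} ∪ OS={A,T} → {A,C,T} (+1)
site 0, node MORSX: MORS={A,C,T} ∩ X={T} → {T} (+0)
site 0, node FMORSXZ: FZ={A,G} ∪ MORSX={T} → {A,G,T} (+1)
site 1, node FZ: F={T} ∩ Z={T} → {T} (+0)
site 1, node MR: M={C} ∪ R={G} → {C,G} (+1)
site 1, node OS: O={G} ∪ S={T} → {G,T} (+1)
site 1, node MORS: MR={C,G} ∩ OS={G,T} → {G} (+0)
site 1, node MORSX: MORS={G} ∪ X={T} → {G,T} (+1)
site 1, node FMORSXZ: FZ={T} ∩ MORSX={G,T} → {T} (+0)
site 2, node FZ: F={A} ∪ Z={T} → {A,T} (+1)
site 2, node MR: M={C} ∪ R={A} → {A,C} (+1)
site 2, node OS: O={A} ∪ S={G} → {A,G} (+1)
site 2, node MORS: MR={A,C} ∩ OS={A,G} → {A} (+0)
site 2, node MORSX: MORS={A} ∩ X={A} → {A} (+0)
site 2, node FMORSXZ: FZ={A,T} ∩ MORSX={A} → {A} (+0)
site 3, node FZ: F={C} ∪ Z={A} → {A,C} (+1)
site 3, node MR: M={A} ∩ R={A} → {A} (+0)
site 3, node OS: O={A} ∪ S={T} → {A,T} (+1)
site 3, node MORS: MR={A} ∩ OS={A,T} → {A} (+0)
site 3, node MORSX: MORS={A} ∩ X={A} → {A} (+0)
site 3, node FMORSXZ: FZ={A,C} ∩ MORSX={A} → {A} (+0)
site 4, node FZ: F={A} ∪ Z={T} → {A,T} (+1)
site 4, node MR: M={T} ∪ R={G} → {G,T} (+1)
site 4, node OS: O={C} ∪ S={A} → {A,C} (+1)
site 4, node MORS: MR={G,T} ∪ OS={A,C} → {A,C,G,T} (+1)
site 4, node MORSX: MORS={A,C,G,T} ∩ X={G} → {G} (+0)
site 4, node FMORSXZ: FZ={A,T} ∪ MORSX={G} → {A,G,T} (+1)
per-site changes: [4, 3, 3, 2, 5]; total = 17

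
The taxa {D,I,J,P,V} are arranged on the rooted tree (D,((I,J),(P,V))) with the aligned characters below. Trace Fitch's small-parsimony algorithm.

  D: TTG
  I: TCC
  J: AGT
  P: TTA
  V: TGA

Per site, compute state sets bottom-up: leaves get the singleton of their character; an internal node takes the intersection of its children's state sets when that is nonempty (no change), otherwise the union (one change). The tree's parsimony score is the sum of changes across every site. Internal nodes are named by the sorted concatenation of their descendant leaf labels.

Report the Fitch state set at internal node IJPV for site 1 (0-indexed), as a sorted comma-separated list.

site 0, node IJ: I={T} ∪ J={A} → {A,T} (+1)
site 0, node PV: P={T} ∩ V={T} → {T} (+0)
site 0, node IJPV: IJ={A,T} ∩ PV={T} → {T} (+0)
site 0, node DIJPV: D={T} ∩ IJPV={T} → {T} (+0)
site 1, node IJ: I={C} ∪ J={G} → {C,G} (+1)
site 1, node PV: P={T} ∪ V={G} → {G,T} (+1)
site 1, node IJPV: IJ={C,G} ∩ PV={G,T} → {G} (+0)
site 1, node DIJPV: D={T} ∪ IJPV={G} → {G,T} (+1)
site 2, node IJ: I={C} ∪ J={T} → {C,T} (+1)
site 2, node PV: P={A} ∩ V={A} → {A} (+0)
site 2, node IJPV: IJ={C,T} ∪ PV={A} → {A,C,T} (+1)
site 2, node DIJPV: D={G} ∪ IJPV={A,C,T} → {A,C,G,T} (+1)
per-site changes: [1, 3, 3]; total = 7

G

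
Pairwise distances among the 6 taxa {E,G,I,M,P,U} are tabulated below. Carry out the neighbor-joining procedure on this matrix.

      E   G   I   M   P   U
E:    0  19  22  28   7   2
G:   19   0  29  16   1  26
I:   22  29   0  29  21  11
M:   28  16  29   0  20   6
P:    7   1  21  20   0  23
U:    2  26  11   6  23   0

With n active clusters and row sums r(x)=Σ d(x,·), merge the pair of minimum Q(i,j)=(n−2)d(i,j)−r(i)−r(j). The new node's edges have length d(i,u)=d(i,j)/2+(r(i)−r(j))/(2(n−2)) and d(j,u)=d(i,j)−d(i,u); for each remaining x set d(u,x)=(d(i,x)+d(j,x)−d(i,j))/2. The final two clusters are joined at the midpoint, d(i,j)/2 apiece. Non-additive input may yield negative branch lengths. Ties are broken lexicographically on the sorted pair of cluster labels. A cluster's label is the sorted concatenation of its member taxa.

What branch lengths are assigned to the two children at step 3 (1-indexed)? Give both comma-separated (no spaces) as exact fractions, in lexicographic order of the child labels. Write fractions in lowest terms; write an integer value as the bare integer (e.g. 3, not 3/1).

81/16,-49/16

1. join G+P (d=1, Q=-159) ⇒ GP; edges |G|=23/8, |P|=-15/8
  updated: d(E,GP)=25/2, d(GP,I)=49/2, d(GP,M)=35/2, d(GP,U)=24
2. join GP+M (d=35/2, Q=-213/2) ⇒ GMP; edges |GP|=101/12, |M|=109/12
  updated: d(E,GMP)=23/2, d(GMP,I)=18, d(GMP,U)=25/4
3. join E+U (d=2, Q=-203/4) ⇒ EU; edges |E|=81/16, |U|=-49/16
  updated: d(EU,GMP)=63/8, d(EU,I)=31/2
4. join EU+GMP (d=63/8, Q=-331/8) ⇒ EGMPU; edges |EU|=43/16, |GMP|=83/16
  updated: d(EGMPU,I)=205/16
5. join EGMPU+I (d=205/16) ⇒ EGIMPU; edges |EGMPU|=205/32, |I|=205/32
final tree: (((E:81/16,U:-49/16):43/16,((G:23/8,P:-15/8):101/12,M:109/12):83/16):205/32,I:205/32)
total length: 659/16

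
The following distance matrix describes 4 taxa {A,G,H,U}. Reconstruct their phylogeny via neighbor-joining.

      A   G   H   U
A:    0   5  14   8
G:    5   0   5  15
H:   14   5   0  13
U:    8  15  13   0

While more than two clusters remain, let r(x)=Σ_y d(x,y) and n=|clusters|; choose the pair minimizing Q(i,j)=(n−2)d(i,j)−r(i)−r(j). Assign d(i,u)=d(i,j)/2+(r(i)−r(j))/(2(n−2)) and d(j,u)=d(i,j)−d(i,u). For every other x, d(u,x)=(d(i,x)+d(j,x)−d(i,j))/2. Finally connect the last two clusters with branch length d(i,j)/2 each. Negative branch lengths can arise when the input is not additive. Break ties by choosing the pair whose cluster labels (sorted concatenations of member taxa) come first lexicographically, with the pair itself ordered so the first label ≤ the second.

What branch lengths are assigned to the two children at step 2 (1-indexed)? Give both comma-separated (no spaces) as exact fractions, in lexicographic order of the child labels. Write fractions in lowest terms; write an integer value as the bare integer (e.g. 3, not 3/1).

21/4,3/4

iteration 1: select A,U (d=8, Q=-47); attach at lengths (7/4, 25/4); label the merged cluster AU
  updated: d(AU,G)=6, d(AU,H)=19/2
iteration 2: select AU,G (d=6, Q=-41/2); attach at lengths (21/4, 3/4); label the merged cluster AGU
  updated: d(AGU,H)=17/4
iteration 3: select AGU,H (d=17/4); attach at lengths (17/8, 17/8); label the merged cluster AGHU
final tree: (((A:7/4,U:25/4):21/4,G:3/4):17/8,H:17/8)
total length: 73/4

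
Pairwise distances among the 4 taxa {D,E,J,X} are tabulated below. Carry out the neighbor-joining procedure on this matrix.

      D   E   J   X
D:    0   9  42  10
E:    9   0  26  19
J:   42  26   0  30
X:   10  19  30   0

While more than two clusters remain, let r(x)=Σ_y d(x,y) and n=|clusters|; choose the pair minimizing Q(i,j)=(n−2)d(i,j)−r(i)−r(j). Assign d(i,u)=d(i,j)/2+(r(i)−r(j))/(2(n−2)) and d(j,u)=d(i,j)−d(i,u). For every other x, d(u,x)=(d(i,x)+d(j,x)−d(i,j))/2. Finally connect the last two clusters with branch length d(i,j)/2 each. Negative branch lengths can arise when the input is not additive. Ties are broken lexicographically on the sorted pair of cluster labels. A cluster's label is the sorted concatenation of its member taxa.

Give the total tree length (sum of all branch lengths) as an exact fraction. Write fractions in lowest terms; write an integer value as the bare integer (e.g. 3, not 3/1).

1. join D+X (d=10, Q=-100) ⇒ DX; edges |D|=11/2, |X|=9/2
  updated: d(DX,E)=9, d(DX,J)=31
2. join DX+E (d=9, Q=-66) ⇒ DEX; edges |DX|=7, |E|=2
  updated: d(DEX,J)=24
3. join DEX+J (d=24) ⇒ DEJX; edges |DEX|=12, |J|=12
final tree: (((D:11/2,X:9/2):7,E:2):12,J:12)
total length: 43

43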